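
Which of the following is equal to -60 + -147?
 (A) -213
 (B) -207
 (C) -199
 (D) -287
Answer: B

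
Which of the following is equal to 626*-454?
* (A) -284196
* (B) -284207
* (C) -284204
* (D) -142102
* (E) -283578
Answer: C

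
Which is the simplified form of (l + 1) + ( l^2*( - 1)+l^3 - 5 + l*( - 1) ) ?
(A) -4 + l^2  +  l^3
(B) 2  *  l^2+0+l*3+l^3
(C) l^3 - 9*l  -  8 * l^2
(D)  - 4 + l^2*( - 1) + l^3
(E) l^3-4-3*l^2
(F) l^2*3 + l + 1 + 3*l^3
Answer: D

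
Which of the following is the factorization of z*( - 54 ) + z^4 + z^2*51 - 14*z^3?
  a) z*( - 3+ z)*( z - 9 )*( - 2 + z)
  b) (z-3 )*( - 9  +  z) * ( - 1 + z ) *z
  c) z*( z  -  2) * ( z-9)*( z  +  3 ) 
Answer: a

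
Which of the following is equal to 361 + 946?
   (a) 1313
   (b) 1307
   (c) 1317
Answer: b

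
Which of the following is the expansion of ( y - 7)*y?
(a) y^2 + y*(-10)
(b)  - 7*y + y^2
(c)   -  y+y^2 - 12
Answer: b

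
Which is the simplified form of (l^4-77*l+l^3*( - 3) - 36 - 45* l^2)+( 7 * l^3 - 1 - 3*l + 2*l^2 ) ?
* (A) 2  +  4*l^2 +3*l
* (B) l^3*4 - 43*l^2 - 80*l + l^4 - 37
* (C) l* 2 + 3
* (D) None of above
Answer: B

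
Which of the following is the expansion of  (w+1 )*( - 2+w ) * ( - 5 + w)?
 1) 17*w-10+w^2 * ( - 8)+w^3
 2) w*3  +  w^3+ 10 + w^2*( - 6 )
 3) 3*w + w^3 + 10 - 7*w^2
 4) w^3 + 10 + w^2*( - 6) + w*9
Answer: 2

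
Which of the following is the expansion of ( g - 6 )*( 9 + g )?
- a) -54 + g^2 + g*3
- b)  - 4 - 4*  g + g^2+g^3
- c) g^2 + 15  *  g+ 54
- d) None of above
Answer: a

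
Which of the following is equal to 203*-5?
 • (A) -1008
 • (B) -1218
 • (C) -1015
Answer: C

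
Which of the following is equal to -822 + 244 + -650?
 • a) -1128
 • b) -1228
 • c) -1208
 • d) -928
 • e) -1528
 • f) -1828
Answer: b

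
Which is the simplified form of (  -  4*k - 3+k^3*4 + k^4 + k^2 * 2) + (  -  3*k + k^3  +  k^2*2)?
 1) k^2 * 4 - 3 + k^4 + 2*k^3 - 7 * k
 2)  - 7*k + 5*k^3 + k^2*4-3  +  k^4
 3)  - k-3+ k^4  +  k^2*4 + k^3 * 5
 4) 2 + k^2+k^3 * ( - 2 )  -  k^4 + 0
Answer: 2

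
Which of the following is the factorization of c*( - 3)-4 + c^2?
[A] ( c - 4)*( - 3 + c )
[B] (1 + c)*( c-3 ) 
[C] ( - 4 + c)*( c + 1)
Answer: C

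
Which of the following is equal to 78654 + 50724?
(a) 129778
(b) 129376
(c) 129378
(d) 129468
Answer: c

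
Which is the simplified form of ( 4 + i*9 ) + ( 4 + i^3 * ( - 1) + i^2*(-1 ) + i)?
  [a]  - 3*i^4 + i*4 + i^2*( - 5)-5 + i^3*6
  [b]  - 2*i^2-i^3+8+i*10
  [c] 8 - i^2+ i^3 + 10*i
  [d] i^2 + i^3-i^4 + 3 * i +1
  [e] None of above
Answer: e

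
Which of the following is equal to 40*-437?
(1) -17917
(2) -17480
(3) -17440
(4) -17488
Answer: 2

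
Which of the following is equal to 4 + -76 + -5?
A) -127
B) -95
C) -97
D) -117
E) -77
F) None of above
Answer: E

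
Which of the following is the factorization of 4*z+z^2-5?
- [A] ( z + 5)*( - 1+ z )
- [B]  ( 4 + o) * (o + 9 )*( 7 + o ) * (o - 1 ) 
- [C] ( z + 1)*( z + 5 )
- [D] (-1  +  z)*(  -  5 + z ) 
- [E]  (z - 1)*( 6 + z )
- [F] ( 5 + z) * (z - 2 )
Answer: A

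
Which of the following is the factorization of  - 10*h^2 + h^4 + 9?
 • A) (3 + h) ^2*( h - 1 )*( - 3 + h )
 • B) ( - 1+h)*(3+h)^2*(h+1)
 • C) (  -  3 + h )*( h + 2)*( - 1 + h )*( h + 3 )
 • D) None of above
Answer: D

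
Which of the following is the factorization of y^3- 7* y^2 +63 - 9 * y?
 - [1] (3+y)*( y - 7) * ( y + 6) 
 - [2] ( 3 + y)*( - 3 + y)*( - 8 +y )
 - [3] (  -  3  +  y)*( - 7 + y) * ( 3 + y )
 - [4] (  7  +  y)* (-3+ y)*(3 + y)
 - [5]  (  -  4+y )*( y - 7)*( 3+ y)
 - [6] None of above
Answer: 3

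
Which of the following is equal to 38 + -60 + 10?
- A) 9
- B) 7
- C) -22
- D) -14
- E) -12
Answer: E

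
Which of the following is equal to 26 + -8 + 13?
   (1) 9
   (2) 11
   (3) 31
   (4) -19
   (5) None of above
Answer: 3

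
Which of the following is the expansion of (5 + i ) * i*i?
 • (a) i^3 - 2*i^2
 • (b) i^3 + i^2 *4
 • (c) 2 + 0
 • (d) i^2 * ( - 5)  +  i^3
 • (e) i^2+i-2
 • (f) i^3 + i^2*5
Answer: f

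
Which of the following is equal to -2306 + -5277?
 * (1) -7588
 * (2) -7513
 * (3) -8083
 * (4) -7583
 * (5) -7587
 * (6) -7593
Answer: 4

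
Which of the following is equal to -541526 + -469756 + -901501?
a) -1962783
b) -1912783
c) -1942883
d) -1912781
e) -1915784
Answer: b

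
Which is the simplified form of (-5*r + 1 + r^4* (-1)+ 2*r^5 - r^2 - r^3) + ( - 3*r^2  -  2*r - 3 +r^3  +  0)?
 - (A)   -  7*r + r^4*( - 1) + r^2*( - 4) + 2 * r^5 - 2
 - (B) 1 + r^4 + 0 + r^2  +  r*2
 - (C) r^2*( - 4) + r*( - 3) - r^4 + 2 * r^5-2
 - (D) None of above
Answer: A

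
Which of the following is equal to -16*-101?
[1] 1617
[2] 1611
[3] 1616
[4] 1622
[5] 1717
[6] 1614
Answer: 3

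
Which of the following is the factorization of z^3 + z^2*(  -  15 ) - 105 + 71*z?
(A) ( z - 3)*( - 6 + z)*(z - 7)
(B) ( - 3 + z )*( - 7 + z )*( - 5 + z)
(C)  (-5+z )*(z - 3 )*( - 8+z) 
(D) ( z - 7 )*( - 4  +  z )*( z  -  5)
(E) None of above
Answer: B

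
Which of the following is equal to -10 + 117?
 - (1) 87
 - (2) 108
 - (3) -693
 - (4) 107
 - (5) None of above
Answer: 4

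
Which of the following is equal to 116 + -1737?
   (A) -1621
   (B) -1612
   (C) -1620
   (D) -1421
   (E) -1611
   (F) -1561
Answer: A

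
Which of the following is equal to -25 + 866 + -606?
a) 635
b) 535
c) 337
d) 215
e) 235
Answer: e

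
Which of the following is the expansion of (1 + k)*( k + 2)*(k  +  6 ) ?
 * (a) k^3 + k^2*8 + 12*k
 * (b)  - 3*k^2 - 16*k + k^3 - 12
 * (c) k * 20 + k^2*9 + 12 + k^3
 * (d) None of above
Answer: c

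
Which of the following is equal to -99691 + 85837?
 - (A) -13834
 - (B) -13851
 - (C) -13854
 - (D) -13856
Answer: C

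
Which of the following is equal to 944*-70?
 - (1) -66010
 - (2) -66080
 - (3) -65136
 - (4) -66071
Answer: 2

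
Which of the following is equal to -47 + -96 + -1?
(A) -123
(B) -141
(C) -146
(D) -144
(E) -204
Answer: D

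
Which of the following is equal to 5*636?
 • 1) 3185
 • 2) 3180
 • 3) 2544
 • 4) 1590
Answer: 2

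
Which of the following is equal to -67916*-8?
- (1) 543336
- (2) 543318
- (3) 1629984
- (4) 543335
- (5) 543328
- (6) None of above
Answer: 5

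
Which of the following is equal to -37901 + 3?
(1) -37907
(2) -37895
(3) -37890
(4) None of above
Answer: 4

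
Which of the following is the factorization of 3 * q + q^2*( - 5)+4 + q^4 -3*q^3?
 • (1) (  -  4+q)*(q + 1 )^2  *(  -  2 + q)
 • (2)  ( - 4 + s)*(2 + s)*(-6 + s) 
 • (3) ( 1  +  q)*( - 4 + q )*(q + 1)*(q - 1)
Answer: 3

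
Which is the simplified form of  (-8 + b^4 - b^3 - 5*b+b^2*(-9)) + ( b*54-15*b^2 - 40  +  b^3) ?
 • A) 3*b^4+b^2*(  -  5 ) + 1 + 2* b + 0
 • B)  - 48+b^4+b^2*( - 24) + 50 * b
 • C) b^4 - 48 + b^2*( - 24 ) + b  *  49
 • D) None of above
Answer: C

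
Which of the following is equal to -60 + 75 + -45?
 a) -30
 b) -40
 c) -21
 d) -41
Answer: a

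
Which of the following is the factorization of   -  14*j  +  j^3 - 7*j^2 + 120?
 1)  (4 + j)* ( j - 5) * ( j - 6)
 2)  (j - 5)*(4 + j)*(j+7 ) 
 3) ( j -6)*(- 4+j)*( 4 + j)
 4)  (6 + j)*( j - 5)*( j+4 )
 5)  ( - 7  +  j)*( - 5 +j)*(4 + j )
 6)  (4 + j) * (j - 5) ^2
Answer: 1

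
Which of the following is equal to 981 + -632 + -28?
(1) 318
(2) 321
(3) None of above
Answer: 2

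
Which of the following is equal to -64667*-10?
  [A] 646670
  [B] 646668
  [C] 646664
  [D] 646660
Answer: A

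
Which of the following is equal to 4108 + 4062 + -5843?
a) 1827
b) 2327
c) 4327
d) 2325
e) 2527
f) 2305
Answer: b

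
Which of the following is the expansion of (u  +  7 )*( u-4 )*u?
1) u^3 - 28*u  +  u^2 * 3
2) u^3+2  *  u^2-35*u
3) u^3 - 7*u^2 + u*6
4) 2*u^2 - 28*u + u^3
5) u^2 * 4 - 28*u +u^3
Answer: 1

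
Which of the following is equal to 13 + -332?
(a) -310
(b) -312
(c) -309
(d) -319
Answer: d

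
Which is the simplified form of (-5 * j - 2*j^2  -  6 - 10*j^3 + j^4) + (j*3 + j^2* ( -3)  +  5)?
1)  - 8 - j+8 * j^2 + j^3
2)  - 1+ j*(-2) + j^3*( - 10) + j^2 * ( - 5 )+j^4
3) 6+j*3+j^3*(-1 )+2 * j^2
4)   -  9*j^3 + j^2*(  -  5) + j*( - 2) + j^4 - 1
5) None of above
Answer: 2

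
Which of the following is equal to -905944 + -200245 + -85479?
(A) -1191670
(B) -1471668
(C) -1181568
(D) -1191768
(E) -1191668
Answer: E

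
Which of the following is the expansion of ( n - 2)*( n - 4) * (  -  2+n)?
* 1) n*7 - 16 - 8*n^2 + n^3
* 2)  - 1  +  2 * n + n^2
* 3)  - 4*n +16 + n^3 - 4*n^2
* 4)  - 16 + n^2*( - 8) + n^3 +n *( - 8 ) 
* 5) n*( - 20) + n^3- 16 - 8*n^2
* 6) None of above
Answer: 6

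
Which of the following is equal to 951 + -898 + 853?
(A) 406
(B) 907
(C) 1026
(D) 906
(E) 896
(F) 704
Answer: D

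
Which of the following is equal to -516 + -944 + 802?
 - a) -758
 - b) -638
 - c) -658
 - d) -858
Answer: c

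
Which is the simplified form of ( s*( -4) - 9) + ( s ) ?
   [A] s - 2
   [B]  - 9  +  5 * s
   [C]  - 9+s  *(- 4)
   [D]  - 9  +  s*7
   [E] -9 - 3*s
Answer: E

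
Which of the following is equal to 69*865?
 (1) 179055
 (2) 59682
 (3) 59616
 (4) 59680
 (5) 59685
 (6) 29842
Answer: 5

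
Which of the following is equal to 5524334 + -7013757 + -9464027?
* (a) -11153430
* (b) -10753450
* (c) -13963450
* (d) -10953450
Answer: d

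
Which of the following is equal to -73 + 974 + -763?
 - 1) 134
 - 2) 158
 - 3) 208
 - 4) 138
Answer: 4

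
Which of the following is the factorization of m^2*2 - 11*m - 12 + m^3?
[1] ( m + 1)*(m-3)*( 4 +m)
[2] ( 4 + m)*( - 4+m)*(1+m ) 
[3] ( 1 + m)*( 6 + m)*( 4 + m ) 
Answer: 1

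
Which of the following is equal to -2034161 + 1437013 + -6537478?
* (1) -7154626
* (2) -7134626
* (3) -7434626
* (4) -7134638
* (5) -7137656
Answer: 2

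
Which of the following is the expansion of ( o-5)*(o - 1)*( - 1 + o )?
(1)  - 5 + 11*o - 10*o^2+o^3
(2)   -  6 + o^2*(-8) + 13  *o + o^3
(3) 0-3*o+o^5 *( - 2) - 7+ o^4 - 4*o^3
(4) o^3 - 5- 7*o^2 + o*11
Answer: 4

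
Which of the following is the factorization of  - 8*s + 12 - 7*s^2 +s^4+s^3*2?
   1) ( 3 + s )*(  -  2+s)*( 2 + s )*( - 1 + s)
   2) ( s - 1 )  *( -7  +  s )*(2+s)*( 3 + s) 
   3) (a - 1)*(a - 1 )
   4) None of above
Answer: 1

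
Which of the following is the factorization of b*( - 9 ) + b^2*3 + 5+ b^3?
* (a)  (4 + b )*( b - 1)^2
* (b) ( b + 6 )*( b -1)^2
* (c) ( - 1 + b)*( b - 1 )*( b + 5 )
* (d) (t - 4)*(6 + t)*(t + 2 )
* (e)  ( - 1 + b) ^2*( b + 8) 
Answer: c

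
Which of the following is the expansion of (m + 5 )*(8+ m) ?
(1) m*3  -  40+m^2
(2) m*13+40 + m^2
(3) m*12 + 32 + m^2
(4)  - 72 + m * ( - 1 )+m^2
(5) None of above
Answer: 2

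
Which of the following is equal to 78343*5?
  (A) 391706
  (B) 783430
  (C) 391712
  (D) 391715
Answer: D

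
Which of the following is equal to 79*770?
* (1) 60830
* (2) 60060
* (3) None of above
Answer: 1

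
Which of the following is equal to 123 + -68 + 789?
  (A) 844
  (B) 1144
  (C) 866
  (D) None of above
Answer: A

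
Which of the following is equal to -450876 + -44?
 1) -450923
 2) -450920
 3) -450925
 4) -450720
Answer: 2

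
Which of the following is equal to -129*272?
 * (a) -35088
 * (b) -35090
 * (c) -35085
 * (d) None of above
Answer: a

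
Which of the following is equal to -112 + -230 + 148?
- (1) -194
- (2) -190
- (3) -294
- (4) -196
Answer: 1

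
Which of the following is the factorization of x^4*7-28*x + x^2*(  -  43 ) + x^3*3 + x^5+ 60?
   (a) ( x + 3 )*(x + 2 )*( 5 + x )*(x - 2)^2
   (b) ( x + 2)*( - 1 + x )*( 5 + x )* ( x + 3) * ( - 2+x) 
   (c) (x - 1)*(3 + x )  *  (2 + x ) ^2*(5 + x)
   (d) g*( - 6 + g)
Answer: b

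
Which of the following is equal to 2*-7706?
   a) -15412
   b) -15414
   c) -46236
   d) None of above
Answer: a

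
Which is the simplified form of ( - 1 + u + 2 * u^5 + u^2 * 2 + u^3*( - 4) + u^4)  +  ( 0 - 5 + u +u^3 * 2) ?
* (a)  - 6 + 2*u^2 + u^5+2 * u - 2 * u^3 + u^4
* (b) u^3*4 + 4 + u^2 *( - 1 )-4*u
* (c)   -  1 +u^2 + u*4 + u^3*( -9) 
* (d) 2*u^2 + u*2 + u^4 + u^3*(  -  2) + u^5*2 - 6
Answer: d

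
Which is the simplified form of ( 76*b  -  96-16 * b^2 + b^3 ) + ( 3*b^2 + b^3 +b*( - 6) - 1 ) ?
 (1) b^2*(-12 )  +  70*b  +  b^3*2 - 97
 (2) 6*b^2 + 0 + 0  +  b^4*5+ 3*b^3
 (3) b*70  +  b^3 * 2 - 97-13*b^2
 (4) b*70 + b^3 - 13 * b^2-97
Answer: 3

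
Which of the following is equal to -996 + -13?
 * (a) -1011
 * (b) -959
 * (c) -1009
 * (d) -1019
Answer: c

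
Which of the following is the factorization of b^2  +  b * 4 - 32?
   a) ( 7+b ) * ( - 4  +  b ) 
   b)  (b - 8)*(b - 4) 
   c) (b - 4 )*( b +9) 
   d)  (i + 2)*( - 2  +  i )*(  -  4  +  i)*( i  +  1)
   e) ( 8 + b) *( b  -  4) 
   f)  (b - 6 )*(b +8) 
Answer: e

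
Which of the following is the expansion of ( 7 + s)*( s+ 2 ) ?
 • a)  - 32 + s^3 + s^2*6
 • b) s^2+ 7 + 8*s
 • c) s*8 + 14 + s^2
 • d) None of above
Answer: d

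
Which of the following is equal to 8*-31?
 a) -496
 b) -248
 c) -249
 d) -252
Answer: b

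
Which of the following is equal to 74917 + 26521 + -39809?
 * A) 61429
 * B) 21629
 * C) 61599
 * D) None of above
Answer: D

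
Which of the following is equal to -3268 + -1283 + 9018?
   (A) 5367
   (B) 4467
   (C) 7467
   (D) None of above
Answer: B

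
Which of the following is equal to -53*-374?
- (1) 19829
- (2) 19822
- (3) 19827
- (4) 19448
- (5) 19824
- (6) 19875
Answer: 2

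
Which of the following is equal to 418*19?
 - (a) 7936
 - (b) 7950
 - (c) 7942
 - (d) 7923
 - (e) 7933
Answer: c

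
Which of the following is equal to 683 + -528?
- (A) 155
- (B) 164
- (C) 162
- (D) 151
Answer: A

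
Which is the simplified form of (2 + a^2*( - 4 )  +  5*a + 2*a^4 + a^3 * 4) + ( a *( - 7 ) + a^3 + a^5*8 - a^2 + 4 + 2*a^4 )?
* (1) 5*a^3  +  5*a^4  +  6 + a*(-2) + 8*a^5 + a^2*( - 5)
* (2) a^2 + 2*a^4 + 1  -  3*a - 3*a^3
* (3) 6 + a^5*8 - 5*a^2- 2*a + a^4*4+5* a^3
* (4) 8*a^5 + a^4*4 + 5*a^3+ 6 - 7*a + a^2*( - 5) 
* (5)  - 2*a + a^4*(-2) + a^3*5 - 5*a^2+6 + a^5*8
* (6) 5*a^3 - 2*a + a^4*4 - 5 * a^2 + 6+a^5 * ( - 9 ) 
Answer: 3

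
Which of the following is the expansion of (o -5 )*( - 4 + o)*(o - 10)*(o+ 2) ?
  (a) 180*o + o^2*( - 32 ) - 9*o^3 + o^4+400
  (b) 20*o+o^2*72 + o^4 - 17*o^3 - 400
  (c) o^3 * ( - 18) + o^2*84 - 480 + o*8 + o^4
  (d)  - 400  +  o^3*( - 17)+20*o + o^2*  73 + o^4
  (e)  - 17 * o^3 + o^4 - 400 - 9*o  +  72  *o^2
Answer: b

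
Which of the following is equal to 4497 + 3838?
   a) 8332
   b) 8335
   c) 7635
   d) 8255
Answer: b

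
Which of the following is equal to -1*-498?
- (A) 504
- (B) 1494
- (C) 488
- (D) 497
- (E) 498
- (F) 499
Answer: E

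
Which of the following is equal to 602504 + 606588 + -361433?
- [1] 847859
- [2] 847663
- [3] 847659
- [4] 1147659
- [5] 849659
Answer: 3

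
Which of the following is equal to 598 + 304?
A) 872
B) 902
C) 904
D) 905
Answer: B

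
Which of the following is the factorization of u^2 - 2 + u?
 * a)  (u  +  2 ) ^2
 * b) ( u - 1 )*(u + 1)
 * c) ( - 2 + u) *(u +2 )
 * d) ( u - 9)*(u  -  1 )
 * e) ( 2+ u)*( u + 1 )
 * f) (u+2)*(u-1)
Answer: f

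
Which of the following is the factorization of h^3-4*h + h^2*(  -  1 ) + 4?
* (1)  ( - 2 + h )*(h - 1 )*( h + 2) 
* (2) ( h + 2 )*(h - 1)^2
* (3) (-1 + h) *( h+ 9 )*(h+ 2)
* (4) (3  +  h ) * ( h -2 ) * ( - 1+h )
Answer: 1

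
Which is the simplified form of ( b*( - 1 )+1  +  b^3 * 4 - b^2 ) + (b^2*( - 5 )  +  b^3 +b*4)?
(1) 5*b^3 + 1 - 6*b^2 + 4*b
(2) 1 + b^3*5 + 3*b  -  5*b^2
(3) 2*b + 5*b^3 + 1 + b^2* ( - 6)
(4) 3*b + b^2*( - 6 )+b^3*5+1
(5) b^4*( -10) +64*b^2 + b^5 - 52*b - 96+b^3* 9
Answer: 4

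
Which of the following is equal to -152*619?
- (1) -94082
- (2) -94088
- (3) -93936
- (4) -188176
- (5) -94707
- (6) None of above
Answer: 2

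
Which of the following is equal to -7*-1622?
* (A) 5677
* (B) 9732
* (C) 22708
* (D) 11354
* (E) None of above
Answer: D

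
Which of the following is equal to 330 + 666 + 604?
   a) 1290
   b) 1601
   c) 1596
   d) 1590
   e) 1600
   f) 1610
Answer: e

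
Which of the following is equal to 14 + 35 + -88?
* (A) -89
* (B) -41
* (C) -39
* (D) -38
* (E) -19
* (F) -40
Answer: C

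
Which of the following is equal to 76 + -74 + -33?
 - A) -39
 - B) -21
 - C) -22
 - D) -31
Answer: D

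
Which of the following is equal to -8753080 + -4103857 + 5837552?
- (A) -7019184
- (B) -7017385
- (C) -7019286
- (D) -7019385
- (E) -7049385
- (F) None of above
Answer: D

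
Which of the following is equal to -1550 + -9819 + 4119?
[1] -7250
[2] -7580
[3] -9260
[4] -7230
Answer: 1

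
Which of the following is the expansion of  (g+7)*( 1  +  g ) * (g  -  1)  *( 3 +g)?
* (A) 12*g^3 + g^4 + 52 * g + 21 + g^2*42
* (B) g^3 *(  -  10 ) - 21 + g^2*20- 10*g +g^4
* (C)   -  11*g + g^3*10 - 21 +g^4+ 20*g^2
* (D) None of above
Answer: D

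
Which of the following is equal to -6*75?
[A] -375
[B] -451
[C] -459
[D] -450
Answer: D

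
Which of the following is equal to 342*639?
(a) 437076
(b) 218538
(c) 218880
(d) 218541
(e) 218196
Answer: b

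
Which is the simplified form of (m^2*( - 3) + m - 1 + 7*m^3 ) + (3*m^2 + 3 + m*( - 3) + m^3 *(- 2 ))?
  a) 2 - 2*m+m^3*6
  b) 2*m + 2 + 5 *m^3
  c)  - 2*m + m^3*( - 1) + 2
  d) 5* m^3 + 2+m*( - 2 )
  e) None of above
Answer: d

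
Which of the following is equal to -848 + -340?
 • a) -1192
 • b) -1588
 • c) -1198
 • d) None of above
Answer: d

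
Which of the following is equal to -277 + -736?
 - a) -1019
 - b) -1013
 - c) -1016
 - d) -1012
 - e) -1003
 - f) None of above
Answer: b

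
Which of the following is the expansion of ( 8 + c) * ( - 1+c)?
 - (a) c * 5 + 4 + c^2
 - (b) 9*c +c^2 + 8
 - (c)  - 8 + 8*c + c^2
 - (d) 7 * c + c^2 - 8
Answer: d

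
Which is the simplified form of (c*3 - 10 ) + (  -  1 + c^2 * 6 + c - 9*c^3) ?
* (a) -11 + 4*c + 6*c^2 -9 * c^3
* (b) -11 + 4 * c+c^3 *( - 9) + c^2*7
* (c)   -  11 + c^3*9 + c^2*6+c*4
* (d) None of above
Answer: a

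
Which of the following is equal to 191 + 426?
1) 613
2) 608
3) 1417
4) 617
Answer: 4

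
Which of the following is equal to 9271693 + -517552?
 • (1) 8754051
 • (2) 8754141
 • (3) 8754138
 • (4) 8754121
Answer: 2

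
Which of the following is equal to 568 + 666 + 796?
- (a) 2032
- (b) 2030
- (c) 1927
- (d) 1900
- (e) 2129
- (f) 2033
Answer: b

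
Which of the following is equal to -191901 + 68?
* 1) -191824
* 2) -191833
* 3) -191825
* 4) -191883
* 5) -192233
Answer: 2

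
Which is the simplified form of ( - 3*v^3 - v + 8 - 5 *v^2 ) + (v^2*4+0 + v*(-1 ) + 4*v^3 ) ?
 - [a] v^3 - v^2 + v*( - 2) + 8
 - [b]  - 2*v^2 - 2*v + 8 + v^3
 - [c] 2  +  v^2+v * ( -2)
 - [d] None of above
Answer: a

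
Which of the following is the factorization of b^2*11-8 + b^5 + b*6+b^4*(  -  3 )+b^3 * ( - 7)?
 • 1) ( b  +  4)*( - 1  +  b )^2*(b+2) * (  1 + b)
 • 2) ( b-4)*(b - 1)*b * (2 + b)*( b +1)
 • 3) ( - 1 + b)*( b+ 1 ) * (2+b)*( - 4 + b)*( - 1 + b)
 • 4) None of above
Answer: 3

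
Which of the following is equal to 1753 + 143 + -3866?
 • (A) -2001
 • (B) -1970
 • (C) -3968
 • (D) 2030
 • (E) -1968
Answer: B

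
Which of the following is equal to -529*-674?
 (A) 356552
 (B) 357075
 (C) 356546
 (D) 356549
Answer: C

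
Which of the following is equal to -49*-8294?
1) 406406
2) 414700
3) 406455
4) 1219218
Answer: 1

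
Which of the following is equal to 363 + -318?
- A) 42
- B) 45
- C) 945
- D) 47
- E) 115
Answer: B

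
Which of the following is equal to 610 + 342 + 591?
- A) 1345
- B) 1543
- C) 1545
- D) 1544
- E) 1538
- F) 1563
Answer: B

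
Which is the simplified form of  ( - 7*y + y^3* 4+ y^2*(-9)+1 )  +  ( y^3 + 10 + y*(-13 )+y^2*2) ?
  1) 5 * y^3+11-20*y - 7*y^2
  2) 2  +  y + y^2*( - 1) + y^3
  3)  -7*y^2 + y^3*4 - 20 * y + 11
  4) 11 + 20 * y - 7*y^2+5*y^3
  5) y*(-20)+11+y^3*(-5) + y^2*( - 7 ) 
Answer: 1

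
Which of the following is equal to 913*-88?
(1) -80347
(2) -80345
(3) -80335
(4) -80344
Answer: 4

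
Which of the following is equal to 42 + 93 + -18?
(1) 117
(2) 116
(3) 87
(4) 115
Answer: 1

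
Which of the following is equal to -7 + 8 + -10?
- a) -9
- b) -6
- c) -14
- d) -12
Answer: a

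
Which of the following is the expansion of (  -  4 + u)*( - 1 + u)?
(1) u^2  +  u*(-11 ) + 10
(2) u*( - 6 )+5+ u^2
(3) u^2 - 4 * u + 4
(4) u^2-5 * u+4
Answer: 4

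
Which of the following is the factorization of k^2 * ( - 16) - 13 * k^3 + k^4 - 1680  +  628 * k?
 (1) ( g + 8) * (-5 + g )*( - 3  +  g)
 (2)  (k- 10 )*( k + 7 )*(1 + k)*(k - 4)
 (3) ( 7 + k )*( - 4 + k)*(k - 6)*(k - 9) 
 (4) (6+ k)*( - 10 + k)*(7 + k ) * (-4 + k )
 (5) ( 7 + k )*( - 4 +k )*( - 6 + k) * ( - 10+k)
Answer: 5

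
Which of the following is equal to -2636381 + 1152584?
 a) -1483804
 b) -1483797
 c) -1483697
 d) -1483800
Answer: b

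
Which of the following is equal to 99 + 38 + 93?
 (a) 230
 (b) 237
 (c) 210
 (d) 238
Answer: a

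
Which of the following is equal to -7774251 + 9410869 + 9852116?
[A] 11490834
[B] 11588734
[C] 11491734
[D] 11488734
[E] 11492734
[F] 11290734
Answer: D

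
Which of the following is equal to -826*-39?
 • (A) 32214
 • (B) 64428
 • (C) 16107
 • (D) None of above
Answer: A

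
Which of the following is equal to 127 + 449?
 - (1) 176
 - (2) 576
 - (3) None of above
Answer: 2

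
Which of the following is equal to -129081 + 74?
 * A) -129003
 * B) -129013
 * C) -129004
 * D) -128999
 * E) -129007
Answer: E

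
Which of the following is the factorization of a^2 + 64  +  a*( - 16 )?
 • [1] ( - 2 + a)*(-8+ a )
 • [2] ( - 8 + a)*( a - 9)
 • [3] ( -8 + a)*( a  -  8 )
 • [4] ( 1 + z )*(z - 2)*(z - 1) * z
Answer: 3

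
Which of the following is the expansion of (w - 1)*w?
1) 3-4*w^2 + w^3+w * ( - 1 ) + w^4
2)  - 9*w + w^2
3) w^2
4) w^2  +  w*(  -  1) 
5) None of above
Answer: 4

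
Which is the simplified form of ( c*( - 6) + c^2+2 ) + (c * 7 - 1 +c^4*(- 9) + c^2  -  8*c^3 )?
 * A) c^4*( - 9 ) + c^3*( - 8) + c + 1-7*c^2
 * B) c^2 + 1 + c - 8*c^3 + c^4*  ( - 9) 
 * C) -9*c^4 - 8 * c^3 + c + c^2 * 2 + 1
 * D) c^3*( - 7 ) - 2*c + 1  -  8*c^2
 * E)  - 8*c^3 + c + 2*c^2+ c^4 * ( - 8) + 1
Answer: C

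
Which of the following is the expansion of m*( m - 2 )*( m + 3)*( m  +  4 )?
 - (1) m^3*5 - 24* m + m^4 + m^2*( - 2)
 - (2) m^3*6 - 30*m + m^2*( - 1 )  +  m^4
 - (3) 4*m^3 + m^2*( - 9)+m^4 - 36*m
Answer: 1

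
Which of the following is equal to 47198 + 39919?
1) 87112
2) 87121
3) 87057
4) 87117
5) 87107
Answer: 4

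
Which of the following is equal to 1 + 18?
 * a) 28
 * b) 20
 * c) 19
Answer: c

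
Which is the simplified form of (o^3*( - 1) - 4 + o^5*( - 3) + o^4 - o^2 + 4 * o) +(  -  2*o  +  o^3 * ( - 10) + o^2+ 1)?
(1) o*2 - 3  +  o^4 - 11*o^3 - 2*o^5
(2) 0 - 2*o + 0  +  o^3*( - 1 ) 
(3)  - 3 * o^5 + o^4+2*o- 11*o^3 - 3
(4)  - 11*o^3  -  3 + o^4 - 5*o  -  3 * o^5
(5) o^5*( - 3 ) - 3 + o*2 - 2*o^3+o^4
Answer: 3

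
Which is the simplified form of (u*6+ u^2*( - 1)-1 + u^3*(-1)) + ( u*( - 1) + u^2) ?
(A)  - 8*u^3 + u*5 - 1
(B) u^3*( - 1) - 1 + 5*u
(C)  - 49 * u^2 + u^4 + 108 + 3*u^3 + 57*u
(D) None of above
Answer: B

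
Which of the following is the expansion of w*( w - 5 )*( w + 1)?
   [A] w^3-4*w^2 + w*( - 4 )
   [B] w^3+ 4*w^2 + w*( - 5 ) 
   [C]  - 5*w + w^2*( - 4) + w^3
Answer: C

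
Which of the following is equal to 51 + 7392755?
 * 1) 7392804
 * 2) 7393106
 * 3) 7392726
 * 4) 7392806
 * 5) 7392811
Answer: 4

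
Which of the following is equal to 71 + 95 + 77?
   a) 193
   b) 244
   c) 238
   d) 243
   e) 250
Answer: d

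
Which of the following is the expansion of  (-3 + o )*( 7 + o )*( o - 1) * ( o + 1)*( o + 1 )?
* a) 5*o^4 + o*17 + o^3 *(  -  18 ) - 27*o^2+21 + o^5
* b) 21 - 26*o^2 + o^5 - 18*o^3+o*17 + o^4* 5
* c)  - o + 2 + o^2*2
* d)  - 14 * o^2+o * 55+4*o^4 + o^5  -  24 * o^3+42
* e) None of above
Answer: b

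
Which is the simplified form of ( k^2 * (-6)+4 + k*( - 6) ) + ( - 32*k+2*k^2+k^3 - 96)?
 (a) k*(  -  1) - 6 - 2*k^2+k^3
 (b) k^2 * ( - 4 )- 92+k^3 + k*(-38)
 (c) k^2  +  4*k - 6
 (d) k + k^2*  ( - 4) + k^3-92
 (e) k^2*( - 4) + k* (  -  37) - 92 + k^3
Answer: b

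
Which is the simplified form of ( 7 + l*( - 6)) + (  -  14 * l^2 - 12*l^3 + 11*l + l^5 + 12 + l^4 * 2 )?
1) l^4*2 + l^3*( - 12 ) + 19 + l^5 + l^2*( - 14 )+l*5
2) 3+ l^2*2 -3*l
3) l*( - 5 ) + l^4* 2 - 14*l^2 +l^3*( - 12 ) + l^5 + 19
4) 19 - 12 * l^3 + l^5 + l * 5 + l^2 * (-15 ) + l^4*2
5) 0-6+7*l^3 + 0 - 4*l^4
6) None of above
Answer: 1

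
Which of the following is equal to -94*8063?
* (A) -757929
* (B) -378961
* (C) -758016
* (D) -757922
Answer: D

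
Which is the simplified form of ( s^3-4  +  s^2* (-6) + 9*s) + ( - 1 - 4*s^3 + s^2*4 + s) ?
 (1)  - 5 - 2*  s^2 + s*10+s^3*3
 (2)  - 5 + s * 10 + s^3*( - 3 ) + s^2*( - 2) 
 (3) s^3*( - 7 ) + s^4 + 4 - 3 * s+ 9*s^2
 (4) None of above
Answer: 2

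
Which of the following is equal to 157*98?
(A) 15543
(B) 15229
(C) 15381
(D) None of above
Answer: D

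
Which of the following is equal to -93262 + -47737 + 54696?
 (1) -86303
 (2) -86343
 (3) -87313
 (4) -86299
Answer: 1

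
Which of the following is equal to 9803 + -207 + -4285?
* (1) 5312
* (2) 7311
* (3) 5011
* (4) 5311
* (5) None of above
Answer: 4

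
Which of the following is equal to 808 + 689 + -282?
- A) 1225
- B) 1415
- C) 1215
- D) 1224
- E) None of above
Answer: C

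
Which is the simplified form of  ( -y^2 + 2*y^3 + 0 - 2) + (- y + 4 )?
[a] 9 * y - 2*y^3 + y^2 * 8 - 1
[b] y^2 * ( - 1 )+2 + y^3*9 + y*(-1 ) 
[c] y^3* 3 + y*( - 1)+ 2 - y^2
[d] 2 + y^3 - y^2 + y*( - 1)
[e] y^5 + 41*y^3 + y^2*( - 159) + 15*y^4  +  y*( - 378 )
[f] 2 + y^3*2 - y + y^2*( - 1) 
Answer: f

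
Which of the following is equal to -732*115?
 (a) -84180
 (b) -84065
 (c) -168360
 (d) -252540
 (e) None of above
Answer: a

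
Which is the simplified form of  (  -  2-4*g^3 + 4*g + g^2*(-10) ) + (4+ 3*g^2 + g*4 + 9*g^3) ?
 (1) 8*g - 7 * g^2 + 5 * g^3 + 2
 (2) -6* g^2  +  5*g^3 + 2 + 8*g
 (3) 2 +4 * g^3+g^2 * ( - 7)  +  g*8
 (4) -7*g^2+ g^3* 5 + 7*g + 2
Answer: 1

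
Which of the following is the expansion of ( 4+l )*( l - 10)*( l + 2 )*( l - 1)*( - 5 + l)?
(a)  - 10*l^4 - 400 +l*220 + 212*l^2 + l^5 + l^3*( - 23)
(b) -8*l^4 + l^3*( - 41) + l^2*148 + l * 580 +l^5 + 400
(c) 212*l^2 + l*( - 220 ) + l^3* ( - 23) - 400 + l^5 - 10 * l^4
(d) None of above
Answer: a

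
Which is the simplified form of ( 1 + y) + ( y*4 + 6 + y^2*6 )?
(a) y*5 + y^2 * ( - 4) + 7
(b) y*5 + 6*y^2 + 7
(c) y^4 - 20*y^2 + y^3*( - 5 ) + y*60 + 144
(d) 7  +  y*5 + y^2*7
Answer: b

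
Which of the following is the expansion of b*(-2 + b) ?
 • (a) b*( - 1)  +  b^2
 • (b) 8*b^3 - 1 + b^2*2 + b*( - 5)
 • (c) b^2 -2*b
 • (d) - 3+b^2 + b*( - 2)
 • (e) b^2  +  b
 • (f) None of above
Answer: c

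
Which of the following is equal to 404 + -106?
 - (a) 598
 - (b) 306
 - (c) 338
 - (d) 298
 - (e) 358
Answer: d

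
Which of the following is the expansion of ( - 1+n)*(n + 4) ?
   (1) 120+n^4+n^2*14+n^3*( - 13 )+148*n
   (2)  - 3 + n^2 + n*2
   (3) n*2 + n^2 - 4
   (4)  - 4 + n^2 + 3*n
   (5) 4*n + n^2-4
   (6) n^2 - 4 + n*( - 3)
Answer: 4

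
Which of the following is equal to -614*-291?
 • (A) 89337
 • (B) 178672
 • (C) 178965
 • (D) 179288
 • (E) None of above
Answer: E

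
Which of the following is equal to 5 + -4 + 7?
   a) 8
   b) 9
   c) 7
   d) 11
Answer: a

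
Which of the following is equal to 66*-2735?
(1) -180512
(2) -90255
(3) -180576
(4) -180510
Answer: 4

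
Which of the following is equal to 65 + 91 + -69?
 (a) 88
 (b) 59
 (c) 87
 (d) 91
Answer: c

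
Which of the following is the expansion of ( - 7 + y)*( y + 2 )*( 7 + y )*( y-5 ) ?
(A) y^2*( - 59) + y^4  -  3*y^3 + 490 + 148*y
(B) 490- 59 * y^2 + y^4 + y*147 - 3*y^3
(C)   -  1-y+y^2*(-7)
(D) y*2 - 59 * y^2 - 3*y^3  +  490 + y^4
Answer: B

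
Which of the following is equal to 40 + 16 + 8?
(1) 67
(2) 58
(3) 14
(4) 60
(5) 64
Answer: 5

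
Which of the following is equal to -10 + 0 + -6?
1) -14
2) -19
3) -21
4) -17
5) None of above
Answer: 5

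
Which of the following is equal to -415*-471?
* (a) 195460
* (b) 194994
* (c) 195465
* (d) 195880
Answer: c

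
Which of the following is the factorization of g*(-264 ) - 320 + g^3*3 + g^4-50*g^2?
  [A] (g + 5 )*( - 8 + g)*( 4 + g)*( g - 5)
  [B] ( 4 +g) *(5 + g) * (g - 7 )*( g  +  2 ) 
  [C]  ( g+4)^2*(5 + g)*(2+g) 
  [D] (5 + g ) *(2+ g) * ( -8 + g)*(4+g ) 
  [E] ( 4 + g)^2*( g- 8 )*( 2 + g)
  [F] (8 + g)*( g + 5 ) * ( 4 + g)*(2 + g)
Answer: D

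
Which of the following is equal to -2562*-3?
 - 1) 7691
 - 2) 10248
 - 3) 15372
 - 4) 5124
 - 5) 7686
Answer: 5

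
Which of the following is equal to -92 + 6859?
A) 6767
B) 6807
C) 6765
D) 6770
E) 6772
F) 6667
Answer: A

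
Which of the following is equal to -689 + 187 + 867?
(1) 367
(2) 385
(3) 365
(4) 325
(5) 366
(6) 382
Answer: 3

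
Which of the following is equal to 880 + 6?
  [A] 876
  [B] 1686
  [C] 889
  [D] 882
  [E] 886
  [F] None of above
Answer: E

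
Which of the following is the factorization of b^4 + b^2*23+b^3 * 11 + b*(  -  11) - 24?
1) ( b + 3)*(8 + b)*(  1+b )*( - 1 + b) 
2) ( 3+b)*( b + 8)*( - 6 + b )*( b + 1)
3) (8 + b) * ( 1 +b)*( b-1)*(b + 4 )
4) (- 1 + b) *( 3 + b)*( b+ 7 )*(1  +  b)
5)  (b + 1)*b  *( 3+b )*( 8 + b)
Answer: 1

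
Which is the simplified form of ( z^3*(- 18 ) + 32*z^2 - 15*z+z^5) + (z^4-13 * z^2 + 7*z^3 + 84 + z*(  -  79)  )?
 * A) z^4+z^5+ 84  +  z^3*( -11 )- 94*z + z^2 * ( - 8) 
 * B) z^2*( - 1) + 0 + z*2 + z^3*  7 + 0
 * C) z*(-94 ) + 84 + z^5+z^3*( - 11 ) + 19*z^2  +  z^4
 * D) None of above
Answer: C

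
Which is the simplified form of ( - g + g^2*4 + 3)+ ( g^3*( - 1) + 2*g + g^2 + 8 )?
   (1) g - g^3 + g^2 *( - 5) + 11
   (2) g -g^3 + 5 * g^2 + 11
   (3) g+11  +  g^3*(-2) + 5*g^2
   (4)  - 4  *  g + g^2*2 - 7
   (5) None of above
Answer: 2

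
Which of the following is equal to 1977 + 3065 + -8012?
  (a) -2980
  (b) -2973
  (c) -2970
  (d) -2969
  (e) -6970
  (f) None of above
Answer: c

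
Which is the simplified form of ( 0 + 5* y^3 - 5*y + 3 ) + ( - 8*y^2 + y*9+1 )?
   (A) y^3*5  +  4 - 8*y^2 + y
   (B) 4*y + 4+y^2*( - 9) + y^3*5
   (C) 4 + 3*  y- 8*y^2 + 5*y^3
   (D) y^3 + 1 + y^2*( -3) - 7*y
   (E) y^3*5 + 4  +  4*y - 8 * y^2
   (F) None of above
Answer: E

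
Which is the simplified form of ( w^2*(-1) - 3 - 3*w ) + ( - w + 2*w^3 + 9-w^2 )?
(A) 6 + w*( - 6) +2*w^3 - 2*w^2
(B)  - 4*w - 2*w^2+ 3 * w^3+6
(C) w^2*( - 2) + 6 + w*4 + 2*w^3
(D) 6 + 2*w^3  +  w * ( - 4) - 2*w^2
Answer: D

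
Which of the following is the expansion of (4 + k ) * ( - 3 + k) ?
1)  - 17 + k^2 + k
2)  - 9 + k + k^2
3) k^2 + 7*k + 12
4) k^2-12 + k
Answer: 4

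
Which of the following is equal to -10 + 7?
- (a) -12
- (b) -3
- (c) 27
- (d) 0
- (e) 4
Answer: b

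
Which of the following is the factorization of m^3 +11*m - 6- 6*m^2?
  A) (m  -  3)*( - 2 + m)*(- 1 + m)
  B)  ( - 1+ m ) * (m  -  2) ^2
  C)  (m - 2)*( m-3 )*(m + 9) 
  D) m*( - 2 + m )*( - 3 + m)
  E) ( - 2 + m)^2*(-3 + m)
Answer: A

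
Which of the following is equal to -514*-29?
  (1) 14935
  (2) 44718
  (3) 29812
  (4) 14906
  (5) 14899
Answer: 4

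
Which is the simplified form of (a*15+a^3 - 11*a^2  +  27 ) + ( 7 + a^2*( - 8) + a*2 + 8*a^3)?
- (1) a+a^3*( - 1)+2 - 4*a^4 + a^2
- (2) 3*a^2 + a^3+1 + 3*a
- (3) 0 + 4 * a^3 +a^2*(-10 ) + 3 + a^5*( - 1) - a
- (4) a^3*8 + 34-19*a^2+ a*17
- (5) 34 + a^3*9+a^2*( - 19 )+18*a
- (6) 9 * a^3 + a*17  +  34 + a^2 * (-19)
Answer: 6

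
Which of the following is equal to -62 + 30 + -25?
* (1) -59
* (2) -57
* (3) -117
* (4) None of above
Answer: 2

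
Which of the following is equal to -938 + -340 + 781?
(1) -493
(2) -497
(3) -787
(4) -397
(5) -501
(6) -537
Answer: 2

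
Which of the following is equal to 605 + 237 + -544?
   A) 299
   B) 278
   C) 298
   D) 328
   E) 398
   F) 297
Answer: C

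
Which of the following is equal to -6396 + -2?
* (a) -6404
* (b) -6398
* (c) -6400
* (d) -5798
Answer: b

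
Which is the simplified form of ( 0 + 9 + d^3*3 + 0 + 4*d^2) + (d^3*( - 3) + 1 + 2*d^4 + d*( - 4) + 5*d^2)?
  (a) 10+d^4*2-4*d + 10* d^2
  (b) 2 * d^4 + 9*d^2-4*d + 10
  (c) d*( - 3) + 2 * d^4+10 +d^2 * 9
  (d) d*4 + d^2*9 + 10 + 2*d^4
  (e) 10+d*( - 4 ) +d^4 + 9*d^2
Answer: b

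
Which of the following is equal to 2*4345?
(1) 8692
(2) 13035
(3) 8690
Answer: 3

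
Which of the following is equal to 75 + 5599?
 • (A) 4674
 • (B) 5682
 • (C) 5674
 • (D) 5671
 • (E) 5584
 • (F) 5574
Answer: C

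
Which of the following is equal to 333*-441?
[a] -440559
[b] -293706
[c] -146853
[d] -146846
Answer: c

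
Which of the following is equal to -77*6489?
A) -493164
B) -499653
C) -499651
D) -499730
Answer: B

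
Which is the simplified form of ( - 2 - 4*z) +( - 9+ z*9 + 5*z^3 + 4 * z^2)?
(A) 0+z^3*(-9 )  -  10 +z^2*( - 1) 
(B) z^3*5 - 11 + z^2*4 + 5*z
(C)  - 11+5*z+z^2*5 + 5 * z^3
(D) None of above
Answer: B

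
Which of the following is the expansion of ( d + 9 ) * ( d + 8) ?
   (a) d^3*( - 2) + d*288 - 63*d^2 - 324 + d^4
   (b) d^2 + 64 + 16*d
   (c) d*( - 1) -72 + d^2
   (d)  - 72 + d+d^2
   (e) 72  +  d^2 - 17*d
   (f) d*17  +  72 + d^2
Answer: f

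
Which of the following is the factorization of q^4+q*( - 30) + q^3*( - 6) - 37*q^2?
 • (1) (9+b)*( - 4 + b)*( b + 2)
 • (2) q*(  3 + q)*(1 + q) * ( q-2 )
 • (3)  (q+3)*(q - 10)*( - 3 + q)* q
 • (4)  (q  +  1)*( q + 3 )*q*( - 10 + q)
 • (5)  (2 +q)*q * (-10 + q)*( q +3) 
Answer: 4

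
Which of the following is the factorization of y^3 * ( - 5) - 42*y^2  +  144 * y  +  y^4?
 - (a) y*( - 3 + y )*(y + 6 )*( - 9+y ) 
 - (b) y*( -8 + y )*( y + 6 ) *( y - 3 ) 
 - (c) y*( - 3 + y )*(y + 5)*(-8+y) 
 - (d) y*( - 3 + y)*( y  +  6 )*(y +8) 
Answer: b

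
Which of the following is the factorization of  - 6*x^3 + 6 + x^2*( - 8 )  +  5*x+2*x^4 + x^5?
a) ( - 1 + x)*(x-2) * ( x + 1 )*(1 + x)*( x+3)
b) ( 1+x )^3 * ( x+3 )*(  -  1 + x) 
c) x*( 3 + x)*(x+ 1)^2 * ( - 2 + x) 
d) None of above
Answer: a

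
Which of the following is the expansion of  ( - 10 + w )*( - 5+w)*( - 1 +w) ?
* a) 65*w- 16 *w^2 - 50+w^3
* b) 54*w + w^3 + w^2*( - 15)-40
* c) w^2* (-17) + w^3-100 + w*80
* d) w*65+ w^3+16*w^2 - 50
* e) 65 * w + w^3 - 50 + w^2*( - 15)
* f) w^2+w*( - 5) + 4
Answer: a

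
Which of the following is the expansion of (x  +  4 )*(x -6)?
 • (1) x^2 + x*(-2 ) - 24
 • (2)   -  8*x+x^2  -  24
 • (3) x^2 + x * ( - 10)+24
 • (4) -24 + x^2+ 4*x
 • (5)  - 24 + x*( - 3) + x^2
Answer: 1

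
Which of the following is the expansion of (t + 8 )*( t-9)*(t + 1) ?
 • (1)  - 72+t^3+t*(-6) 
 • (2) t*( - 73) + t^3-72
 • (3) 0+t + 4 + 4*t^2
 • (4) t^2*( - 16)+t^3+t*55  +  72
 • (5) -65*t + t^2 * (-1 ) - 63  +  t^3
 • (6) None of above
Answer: 2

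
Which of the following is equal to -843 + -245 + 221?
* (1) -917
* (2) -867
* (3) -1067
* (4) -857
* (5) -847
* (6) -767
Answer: 2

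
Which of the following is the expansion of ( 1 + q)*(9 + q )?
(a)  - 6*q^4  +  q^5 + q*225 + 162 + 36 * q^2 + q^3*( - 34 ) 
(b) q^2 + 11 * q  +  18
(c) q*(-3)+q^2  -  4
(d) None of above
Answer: d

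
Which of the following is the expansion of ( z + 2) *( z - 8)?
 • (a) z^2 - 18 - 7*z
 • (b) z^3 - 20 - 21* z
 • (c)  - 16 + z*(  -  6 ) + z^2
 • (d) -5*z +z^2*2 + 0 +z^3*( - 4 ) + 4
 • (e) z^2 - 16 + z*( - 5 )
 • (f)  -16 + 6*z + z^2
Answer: c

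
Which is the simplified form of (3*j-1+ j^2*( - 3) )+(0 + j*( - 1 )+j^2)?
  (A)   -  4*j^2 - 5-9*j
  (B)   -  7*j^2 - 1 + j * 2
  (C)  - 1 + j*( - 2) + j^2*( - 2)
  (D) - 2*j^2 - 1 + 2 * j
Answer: D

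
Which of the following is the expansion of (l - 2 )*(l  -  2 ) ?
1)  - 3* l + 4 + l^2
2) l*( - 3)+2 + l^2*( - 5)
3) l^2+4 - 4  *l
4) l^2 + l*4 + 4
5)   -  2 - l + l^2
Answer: 3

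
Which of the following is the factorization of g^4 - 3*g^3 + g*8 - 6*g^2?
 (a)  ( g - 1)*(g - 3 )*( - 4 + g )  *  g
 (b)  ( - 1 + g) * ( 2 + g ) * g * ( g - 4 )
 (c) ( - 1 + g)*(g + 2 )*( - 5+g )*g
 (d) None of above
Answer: b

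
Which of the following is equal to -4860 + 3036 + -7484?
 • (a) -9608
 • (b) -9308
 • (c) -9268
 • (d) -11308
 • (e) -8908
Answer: b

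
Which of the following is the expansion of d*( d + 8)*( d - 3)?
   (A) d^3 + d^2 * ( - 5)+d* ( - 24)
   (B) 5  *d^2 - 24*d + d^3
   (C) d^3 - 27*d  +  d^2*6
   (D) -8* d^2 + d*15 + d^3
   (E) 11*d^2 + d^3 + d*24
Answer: B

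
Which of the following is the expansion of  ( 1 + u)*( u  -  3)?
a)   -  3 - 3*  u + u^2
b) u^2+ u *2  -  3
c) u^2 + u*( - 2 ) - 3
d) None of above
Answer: c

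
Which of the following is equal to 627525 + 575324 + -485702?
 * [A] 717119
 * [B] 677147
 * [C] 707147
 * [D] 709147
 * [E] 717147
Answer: E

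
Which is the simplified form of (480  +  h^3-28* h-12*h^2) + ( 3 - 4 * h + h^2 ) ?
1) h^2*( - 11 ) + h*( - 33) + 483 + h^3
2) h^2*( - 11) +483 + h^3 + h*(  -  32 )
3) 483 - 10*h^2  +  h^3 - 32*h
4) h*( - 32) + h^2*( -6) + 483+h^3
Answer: 2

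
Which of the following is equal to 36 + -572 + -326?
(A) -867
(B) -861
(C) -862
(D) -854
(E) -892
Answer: C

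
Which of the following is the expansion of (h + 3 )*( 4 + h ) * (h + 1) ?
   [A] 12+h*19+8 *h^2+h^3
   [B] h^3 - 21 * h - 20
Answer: A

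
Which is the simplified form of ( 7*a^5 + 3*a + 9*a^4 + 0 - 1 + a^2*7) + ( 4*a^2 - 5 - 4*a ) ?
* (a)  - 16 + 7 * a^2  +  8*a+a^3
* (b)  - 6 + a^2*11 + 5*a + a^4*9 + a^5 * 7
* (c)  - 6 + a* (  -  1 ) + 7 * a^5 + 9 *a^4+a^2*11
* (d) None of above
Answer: c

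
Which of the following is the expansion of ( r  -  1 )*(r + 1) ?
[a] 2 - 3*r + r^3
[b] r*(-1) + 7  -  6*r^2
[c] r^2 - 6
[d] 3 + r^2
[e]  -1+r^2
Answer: e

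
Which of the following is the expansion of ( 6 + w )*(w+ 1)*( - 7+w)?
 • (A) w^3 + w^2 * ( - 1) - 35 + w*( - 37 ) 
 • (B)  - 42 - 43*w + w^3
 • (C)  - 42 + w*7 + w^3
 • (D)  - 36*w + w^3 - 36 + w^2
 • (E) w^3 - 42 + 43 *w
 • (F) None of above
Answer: B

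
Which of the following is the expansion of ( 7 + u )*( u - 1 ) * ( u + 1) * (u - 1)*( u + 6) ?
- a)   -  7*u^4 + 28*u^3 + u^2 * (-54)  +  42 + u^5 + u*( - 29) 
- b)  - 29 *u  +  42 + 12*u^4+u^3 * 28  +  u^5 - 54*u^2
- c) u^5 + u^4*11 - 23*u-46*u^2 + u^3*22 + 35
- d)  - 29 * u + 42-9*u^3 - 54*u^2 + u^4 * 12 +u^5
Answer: b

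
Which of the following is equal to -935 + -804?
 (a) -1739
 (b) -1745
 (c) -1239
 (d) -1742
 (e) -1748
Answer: a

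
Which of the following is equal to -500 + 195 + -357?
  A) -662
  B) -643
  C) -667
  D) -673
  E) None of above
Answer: A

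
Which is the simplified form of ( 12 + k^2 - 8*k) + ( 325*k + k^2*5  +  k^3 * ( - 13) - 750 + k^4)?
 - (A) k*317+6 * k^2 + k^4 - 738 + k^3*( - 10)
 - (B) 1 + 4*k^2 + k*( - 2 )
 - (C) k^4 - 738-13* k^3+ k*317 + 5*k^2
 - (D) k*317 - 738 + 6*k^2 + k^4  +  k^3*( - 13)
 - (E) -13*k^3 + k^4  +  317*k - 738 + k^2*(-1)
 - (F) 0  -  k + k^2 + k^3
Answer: D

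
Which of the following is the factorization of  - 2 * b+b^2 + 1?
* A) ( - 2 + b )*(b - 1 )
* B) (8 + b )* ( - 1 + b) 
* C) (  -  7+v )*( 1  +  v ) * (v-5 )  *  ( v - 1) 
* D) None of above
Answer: D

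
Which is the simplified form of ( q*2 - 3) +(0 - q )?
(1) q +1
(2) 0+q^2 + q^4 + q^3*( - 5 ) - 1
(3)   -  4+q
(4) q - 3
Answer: 4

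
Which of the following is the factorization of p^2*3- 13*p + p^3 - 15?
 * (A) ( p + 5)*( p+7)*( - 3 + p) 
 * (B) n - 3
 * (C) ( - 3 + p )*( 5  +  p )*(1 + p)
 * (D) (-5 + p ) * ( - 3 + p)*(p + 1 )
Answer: C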